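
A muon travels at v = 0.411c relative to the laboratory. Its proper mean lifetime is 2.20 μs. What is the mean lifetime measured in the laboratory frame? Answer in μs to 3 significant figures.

γ = 1/√(1 − 0.411²) = 1.0969
Time dilation: Δt = γτ₀ = 1.0969 × 2.20 μs = 2.41 μs

Δt ≈ 2.41 μs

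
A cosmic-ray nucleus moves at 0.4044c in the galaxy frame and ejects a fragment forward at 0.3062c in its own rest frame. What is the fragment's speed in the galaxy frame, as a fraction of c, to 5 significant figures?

Compose boost 2: (0.3062 + 0.4044)/(1 + 0.3062×0.4044) = 0.71060/1.123827 = 0.63230

u ≈ 0.63230c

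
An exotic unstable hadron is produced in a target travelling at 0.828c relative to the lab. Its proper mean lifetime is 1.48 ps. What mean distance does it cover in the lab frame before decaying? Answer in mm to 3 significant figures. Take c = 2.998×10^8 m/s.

γ = 1/√(1 − 0.828²) = 1.7834
Dilated lifetime: Δt = γτ₀ = 1.7834 × 1.48 ps = 2.6394 ps
d = vΔt = 0.828c × 2.6394 ps = 2.4823×10^8 m/s × 2.6394×10^-12 s = 0.655 mm

d ≈ 0.655 mm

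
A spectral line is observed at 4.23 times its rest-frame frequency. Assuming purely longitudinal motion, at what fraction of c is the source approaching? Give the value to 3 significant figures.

f_obs/f_src = √((1+β)/(1−β)) = 4.23  ⇒  (1+β)/(1−β) = 17.893
β = |1 − D²|/(1 + D²) = |1 − 17.893|/(1 + 17.893) = 0.894

β ≈ 0.894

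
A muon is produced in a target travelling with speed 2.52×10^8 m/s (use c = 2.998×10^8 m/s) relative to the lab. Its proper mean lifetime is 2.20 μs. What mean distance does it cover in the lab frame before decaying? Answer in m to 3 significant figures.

d ≈ 1020 m

β = v/c = 2.52×10^8 / 2.998×10^8 = 0.84056
γ = 1/√(1 − 0.84056²) = 1.8460
Dilated lifetime: Δt = γτ₀ = 1.8460 × 2.20 μs = 4.0612 μs
d = vΔt = 0.84056c × 4.0612 μs = 2.5200×10^8 m/s × 4.0612×10^-6 s = 1020 m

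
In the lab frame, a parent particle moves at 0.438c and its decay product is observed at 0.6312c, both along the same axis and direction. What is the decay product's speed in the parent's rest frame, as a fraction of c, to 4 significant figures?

u' ≈ 0.2670c

Inverse velocity addition: u' = (u − v)/(1 − uv/c²)
= (0.6312 − 0.438)/(1 − 0.6312×0.438) = 0.1932/0.723534 = 0.2670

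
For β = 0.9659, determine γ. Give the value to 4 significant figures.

γ = 1/√(1 − β²) = 1/√(1 − 0.9659²) = 1/√(0.0670372) = 3.862

γ ≈ 3.862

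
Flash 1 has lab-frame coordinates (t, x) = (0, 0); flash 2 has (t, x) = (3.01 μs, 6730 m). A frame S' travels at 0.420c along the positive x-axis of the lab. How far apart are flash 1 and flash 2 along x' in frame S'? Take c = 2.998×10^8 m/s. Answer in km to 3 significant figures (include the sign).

γ = 1/√(1 − 0.420²) = 1.1019
Δx' = γ(Δx − vΔt) = 1.1019 × (6730 m − 0.420×(2.998×10^8 m/s)×3.01×10^-6 s)
= 1.1019 × (6351.0 m) = 7.00 km

Δx' ≈ 7.00 km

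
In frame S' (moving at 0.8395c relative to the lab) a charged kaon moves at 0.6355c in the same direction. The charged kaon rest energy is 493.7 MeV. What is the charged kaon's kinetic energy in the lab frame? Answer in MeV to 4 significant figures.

K ≈ 1311 MeV

u_lab = (0.6355 + 0.8395)/(1 + 0.6355×0.8395) = 0.9618506
γ = 1/√(1 − 0.9618506²) = 3.65530
K = (γ − 1)m₀c² = (3.65530 − 1) × 493.7 = 2.65530 × 493.7 = 1311 MeV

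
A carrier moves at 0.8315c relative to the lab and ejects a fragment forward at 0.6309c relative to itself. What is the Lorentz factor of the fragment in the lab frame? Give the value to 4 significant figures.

γ ≈ 3.537

u_lab = (0.6309 + 0.8315)/(1 + 0.6309×0.8315) = 1.4624/1.524593 = 0.9592066
γ = 1/√(1 − 0.9592066²) = 3.537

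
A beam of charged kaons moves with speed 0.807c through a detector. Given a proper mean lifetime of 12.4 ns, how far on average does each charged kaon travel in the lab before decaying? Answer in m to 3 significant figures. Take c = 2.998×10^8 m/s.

γ = 1/√(1 − 0.807²) = 1.6933
Dilated lifetime: Δt = γτ₀ = 1.6933 × 12.4 ns = 20.997 ns
d = vΔt = 0.807c × 20.997 ns = 2.4194×10^8 m/s × 2.0997×10^-8 s = 5.08 m

d ≈ 5.08 m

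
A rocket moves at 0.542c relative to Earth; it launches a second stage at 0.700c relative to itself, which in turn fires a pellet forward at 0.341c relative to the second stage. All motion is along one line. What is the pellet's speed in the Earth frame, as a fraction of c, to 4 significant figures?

Compose boost 2: (0.700 + 0.542)/(1 + 0.700×0.542) = 1.242/1.37940 = 0.900391
Compose boost 3: (0.341 + 0.900391)/(1 + 0.341×0.900391) = 1.24139/1.30703 = 0.9498

u ≈ 0.9498c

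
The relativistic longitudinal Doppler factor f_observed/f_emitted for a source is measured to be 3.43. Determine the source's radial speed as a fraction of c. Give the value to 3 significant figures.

f_obs/f_src = √((1+β)/(1−β)) = 3.43  ⇒  (1+β)/(1−β) = 11.765
β = |1 − D²|/(1 + D²) = |1 − 11.765|/(1 + 11.765) = 0.843

β ≈ 0.843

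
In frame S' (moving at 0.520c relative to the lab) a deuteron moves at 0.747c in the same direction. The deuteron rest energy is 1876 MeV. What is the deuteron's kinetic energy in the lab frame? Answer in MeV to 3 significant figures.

K ≈ 2710 MeV

u_lab = (0.747 + 0.520)/(1 + 0.747×0.520) = 0.912535
γ = 1/√(1 − 0.912535²) = 2.4450
K = (γ − 1)m₀c² = (2.4450 − 1) × 1876 = 1.4450 × 1876 = 2710 MeV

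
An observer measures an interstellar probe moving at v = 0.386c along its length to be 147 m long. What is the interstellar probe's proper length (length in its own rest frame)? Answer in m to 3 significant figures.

γ = 1/√(1 − 0.386²) = 1.0840
L₀ = γL = 1.0840 × 147 = 159 m

L₀ ≈ 159 m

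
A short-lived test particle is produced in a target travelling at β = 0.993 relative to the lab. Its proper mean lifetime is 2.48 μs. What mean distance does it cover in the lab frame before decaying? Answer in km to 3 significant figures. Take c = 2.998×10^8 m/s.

d ≈ 6.25 km

γ = 1/√(1 − 0.993²) = 8.4664
Dilated lifetime: Δt = γτ₀ = 8.4664 × 2.48 μs = 20.997 μs
d = vΔt = 0.993c × 20.997 μs = 2.9770×10^8 m/s × 2.0997×10^-5 s = 6.25 km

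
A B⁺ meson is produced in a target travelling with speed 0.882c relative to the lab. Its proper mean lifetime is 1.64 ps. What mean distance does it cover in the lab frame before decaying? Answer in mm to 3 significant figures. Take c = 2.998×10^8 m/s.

d ≈ 0.920 mm

γ = 1/√(1 − 0.882²) = 2.1220
Dilated lifetime: Δt = γτ₀ = 2.1220 × 1.64 ps = 3.4801 ps
d = vΔt = 0.882c × 3.4801 ps = 2.6442×10^8 m/s × 3.4801×10^-12 s = 0.920 mm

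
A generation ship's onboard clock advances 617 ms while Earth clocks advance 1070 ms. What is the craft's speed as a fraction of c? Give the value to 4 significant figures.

γ = Δt/τ₀ = 1070/617 = 1.73420
β = √(1 − 1/γ²) = √(1 − 1/1.73420²) = 0.8170

β ≈ 0.8170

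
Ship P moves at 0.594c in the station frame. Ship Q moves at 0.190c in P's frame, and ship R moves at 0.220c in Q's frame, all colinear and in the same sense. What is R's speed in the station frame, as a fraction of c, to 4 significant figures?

u ≈ 0.8004c

Compose boost 2: (0.190 + 0.594)/(1 + 0.190×0.594) = 0.7840/1.11286 = 0.704491
Compose boost 3: (0.220 + 0.704491)/(1 + 0.220×0.704491) = 0.924491/1.15499 = 0.8004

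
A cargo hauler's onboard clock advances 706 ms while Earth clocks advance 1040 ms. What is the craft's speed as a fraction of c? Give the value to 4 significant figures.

γ = Δt/τ₀ = 1040/706 = 1.47309
β = √(1 − 1/γ²) = √(1 − 1/1.47309²) = 0.7343

β ≈ 0.7343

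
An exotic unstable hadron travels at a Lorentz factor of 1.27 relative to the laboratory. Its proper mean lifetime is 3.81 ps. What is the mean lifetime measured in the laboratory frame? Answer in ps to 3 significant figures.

γ = 1.27 (given)
Time dilation: Δt = γτ₀ = 1.27 × 3.81 ps = 4.84 ps

Δt ≈ 4.84 ps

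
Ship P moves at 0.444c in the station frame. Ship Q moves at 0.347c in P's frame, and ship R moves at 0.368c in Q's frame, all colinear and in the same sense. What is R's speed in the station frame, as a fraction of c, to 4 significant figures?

Compose boost 2: (0.347 + 0.444)/(1 + 0.347×0.444) = 0.7910/1.15407 = 0.685402
Compose boost 3: (0.368 + 0.685402)/(1 + 0.368×0.685402) = 1.05340/1.25223 = 0.8412

u ≈ 0.8412c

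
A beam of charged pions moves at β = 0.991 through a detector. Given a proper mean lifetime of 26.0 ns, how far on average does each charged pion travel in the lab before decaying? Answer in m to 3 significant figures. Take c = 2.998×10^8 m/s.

d ≈ 57.7 m

γ = 1/√(1 − 0.991²) = 7.4704
Dilated lifetime: Δt = γτ₀ = 7.4704 × 26.0 ns = 194.23 ns
d = vΔt = 0.991c × 194.23 ns = 2.9710×10^8 m/s × 1.9423×10^-7 s = 57.7 m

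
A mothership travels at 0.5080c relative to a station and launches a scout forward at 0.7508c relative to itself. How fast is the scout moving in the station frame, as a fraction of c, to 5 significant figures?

u ≈ 0.91125c

Compose boost 2: (0.7508 + 0.5080)/(1 + 0.7508×0.5080) = 1.2588/1.381406 = 0.91125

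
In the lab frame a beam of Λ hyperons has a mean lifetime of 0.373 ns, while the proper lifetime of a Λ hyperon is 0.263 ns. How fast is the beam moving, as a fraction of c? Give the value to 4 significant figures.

γ = Δt/τ₀ = 0.373/0.263 = 1.41825
β = √(1 − 1/γ²) = √(1 − 1/1.41825²) = 0.7091

β ≈ 0.7091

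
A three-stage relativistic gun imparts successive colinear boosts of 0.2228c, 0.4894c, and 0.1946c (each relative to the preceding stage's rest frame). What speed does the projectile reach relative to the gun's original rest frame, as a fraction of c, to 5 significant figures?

u ≈ 0.74382c

Compose boost 2: (0.4894 + 0.2228)/(1 + 0.4894×0.2228) = 0.71220/1.109038 = 0.6421780
Compose boost 3: (0.1946 + 0.6421780)/(1 + 0.1946×0.6421780) = 0.8367780/1.124968 = 0.74382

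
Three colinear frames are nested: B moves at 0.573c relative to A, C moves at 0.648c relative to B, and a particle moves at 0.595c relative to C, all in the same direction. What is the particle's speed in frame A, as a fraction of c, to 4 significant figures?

Compose boost 2: (0.648 + 0.573)/(1 + 0.648×0.573) = 1.221/1.37130 = 0.890393
Compose boost 3: (0.595 + 0.890393)/(1 + 0.595×0.890393) = 1.48539/1.52978 = 0.9710

u ≈ 0.9710c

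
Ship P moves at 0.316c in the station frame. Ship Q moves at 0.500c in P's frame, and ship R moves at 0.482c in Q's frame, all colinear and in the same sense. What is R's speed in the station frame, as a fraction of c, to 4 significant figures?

Compose boost 2: (0.500 + 0.316)/(1 + 0.500×0.316) = 0.8160/1.15800 = 0.704663
Compose boost 3: (0.482 + 0.704663)/(1 + 0.482×0.704663) = 1.18666/1.33965 = 0.8858

u ≈ 0.8858c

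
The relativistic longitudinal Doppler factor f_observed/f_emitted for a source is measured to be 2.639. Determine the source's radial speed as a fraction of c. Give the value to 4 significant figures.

f_obs/f_src = √((1+β)/(1−β)) = 2.639  ⇒  (1+β)/(1−β) = 6.96432
β = |1 − D²|/(1 + D²) = |1 − 6.96432|/(1 + 6.96432) = 0.7489

β ≈ 0.7489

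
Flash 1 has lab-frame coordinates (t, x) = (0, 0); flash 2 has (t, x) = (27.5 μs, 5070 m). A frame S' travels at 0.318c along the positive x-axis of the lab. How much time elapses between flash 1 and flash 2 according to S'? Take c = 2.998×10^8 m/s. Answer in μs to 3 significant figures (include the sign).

Δt' ≈ 23.3 μs

γ = 1/√(1 − 0.318²) = 1.0548
Δt' = γ(Δt − vΔx/c²) = 1.0548 × (27.5 μs − 0.318×5070 m / (2.998×10^8 m/s))
= 1.0548 × (22.122 μs) = 23.3 μs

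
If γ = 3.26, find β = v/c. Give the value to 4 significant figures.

β = √(1 − 1/γ²) = √(1 − 1/3.26²) = √(0.905905) = 0.9518

β ≈ 0.9518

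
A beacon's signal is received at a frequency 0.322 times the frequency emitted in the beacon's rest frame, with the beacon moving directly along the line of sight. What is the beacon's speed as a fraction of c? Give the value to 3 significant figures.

f_obs/f_src = √((1−β)/(1+β)) = 0.322  ⇒  (1−β)/(1+β) = 0.10368
β = |1 − D²|/(1 + D²) = |1 − 0.10368|/(1 + 0.10368) = 0.812

β ≈ 0.812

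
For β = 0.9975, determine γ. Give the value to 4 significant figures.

γ ≈ 14.15

γ = 1/√(1 − β²) = 1/√(1 − 0.9975²) = 1/√(0.00499375) = 14.15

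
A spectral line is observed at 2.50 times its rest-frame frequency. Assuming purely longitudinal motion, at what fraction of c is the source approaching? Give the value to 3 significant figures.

β ≈ 0.724

f_obs/f_src = √((1+β)/(1−β)) = 2.50  ⇒  (1+β)/(1−β) = 6.2500
β = |1 − D²|/(1 + D²) = |1 − 6.2500|/(1 + 6.2500) = 0.724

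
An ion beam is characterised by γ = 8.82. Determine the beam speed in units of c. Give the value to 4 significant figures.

β ≈ 0.9936

β = √(1 − 1/γ²) = √(1 − 1/8.82²) = √(0.987145) = 0.9936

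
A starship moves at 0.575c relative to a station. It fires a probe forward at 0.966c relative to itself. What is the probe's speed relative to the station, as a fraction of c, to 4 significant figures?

u ≈ 0.9907c

Relativistic velocity addition: u = (u' + v)/(1 + u'v/c²)
= (0.966 + 0.575)/(1 + 0.966×0.575) = 1.541/1.55545 = 0.9907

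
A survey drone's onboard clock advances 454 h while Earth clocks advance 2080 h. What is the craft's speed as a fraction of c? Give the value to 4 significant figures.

β ≈ 0.9759

γ = Δt/τ₀ = 2080/454 = 4.58150
β = √(1 − 1/γ²) = √(1 − 1/4.58150²) = 0.9759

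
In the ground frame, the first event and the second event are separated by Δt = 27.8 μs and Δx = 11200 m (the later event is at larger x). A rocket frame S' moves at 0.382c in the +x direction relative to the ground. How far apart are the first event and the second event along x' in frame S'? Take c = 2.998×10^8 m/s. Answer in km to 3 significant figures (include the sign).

γ = 1/√(1 − 0.382²) = 1.0821
Δx' = γ(Δx − vΔt) = 1.0821 × (11200 m − 0.382×(2.998×10^8 m/s)×27.8×10^-6 s)
= 1.0821 × (8016.2 m) = 8.67 km

Δx' ≈ 8.67 km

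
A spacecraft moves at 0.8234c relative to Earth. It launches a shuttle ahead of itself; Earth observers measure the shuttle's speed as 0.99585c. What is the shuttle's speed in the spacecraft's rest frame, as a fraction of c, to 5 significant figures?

u' ≈ 0.95796c

Inverse velocity addition: u' = (u − v)/(1 − uv/c²)
= (0.99585 − 0.8234)/(1 − 0.99585×0.8234) = 0.17245/0.1800171 = 0.95796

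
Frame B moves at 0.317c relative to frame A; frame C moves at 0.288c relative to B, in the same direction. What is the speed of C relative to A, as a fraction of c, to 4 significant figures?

u ≈ 0.5544c

Compose boost 2: (0.288 + 0.317)/(1 + 0.288×0.317) = 0.6050/1.09130 = 0.5544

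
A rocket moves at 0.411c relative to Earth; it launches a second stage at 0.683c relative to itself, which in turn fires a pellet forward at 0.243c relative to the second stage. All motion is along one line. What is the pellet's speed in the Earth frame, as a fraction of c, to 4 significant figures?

Compose boost 2: (0.683 + 0.411)/(1 + 0.683×0.411) = 1.094/1.28071 = 0.854212
Compose boost 3: (0.243 + 0.854212)/(1 + 0.243×0.854212) = 1.09721/1.20757 = 0.9086

u ≈ 0.9086c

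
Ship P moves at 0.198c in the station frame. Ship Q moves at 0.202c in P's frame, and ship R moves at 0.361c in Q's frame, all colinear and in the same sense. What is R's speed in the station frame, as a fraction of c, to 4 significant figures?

u ≈ 0.6547c

Compose boost 2: (0.202 + 0.198)/(1 + 0.202×0.198) = 0.4000/1.04000 = 0.384617
Compose boost 3: (0.361 + 0.384617)/(1 + 0.361×0.384617) = 0.745617/1.13885 = 0.6547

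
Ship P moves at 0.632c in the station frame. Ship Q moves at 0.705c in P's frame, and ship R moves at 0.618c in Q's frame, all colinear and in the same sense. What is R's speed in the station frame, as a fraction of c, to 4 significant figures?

u ≈ 0.9817c

Compose boost 2: (0.705 + 0.632)/(1 + 0.705×0.632) = 1.337/1.44556 = 0.924901
Compose boost 3: (0.618 + 0.924901)/(1 + 0.618×0.924901) = 1.54290/1.57159 = 0.9817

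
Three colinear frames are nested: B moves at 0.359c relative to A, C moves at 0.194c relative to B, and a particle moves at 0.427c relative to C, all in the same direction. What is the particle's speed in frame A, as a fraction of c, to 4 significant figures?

Compose boost 2: (0.194 + 0.359)/(1 + 0.194×0.359) = 0.5530/1.06965 = 0.516993
Compose boost 3: (0.427 + 0.516993)/(1 + 0.427×0.516993) = 0.943993/1.22076 = 0.7733

u ≈ 0.7733c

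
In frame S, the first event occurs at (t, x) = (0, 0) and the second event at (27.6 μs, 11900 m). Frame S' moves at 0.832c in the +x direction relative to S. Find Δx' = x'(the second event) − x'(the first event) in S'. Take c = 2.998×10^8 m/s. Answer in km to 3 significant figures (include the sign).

γ = 1/√(1 − 0.832²) = 1.8025
Δx' = γ(Δx − vΔt) = 1.8025 × (11900 m − 0.832×(2.998×10^8 m/s)×27.6×10^-6 s)
= 1.8025 × (5015.6 m) = 9.04 km

Δx' ≈ 9.04 km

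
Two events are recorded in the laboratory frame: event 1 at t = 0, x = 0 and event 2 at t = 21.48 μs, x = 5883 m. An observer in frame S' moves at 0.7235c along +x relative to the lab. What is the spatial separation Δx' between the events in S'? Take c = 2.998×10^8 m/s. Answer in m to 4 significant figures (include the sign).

Δx' ≈ 1773 m

γ = 1/√(1 − 0.7235²) = 1.44859
Δx' = γ(Δx − vΔt) = 1.44859 × (5883 m − 0.7235×(2.998×10^8 m/s)×21.48×10^-6 s)
= 1.44859 × (1223.87 m) = 1773 m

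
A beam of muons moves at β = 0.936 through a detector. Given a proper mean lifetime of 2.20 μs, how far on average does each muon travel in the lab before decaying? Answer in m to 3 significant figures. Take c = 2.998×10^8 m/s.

d ≈ 1750 m

γ = 1/√(1 − 0.936²) = 2.8409
Dilated lifetime: Δt = γτ₀ = 2.8409 × 2.20 μs = 6.2500 μs
d = vΔt = 0.936c × 6.2500 μs = 2.8061×10^8 m/s × 6.2500×10^-6 s = 1750 m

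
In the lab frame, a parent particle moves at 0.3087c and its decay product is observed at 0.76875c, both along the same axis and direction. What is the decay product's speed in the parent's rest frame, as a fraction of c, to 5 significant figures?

Inverse velocity addition: u' = (u − v)/(1 − uv/c²)
= (0.76875 − 0.3087)/(1 − 0.76875×0.3087) = 0.46005/0.7626869 = 0.60320

u' ≈ 0.60320c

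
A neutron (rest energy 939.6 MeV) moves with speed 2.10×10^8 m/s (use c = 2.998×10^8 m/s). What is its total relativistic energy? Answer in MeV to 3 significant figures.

E ≈ 1320 MeV

β = v/c = 2.10×10^8 / 2.998×10^8 = 0.70047
γ = 1/√(1 − 0.70047²) = 1.4012
E = γm₀c² = 1.4012 × 939.6 MeV = 1320 MeV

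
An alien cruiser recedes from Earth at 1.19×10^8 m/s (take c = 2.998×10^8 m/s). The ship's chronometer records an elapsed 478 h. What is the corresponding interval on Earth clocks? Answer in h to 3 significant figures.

Δt ≈ 521 h

β = v/c = 1.19×10^8 / 2.998×10^8 = 0.39693
γ = 1/√(1 − 0.39693²) = 1.0895
Time dilation: Δt = γτ₀ = 1.0895 × 478 h = 521 h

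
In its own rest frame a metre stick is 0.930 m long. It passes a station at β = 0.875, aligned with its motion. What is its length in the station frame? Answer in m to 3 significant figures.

γ = 1/√(1 − 0.875²) = 2.0656
Length contraction: L = L₀/γ = 0.930/2.0656 = 0.450 m

L ≈ 0.450 m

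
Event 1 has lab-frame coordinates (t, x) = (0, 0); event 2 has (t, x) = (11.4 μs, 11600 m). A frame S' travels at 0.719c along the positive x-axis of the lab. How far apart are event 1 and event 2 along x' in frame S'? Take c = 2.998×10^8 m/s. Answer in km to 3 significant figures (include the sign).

γ = 1/√(1 − 0.719²) = 1.4388
Δx' = γ(Δx − vΔt) = 1.4388 × (11600 m − 0.719×(2.998×10^8 m/s)×11.4×10^-6 s)
= 1.4388 × (9142.7 m) = 13.2 km

Δx' ≈ 13.2 km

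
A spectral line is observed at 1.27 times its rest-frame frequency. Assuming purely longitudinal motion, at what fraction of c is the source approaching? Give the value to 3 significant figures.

f_obs/f_src = √((1+β)/(1−β)) = 1.27  ⇒  (1+β)/(1−β) = 1.6129
β = |1 − D²|/(1 + D²) = |1 − 1.6129|/(1 + 1.6129) = 0.235

β ≈ 0.235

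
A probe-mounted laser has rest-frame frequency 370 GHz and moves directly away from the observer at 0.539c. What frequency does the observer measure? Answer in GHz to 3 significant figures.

Relativistic Doppler: f_obs = f_src √((1−β)/(1+β))
= 370 × √(0.46100/1.5390) = 370 × 0.54731 = 203 GHz

f_obs ≈ 203 GHz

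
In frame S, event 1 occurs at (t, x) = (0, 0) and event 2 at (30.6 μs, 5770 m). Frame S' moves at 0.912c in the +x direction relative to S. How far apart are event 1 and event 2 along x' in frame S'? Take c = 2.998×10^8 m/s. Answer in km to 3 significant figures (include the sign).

γ = 1/√(1 − 0.912²) = 2.4379
Δx' = γ(Δx − vΔt) = 2.4379 × (5770 m − 0.912×(2.998×10^8 m/s)×30.6×10^-6 s)
= 2.4379 × (-2596.6 m) = -6.33 km

Δx' ≈ -6.33 km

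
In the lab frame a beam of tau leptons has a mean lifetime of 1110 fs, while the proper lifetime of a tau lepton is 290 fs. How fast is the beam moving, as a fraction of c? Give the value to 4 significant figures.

γ = Δt/τ₀ = 1110/290 = 3.82759
β = √(1 − 1/γ²) = √(1 − 1/3.82759²) = 0.9653

β ≈ 0.9653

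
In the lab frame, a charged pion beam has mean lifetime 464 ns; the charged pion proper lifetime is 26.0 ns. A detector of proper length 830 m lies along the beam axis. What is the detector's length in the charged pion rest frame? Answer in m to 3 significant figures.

L ≈ 46.5 m

Time dilation ⇒ γ = Δt/τ₀ = 464/26.0 = 17.846
Length contraction: L = L₀/γ = 830/17.846 = 46.5 m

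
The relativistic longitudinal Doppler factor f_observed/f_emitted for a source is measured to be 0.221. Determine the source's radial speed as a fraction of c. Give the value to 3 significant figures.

f_obs/f_src = √((1−β)/(1+β)) = 0.221  ⇒  (1−β)/(1+β) = 0.048841
β = |1 − D²|/(1 + D²) = |1 − 0.048841|/(1 + 0.048841) = 0.907

β ≈ 0.907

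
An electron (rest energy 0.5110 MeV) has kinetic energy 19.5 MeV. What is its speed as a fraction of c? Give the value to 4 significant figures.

β ≈ 0.9997

γ = 1 + K/(m₀c²) = 1 + 19.5/0.5110 = 39.1605
β = √(1 − 1/γ²) = 0.9997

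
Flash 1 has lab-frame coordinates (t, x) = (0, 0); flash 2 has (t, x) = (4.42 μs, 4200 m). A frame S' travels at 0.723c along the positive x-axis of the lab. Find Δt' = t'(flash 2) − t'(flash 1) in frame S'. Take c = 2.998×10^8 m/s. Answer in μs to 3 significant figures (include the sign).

Δt' ≈ -8.26 μs

γ = 1/√(1 − 0.723²) = 1.4475
Δt' = γ(Δt − vΔx/c²) = 1.4475 × (4.42 μs − 0.723×4200 m / (2.998×10^8 m/s))
= 1.4475 × (-5.7088 μs) = -8.26 μs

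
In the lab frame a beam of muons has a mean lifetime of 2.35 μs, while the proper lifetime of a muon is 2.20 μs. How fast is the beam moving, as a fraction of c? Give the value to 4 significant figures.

β ≈ 0.3515

γ = Δt/τ₀ = 2.35/2.20 = 1.06818
β = √(1 − 1/γ²) = √(1 − 1/1.06818²) = 0.3515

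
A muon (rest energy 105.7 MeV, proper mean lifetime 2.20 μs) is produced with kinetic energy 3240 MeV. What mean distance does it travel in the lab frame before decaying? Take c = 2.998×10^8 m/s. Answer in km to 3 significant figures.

γ = 1 + K/(m₀c²) = 1 + 3240/105.7 = 31.653
β = √(1 − 1/γ²) = 0.99950
Dilated lifetime: γτ₀ = 31.653 × 2.20 μs = 69.636 μs
d = βc·γτ₀ = 0.99950 × (2.998×10^8 m/s) × 6.9636×10^-5 s = 20.9 km

d ≈ 20.9 km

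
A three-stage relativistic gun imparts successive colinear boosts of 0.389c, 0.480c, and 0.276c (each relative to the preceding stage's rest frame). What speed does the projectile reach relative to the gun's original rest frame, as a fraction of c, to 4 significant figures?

u ≈ 0.8388c

Compose boost 2: (0.480 + 0.389)/(1 + 0.480×0.389) = 0.8690/1.18672 = 0.732270
Compose boost 3: (0.276 + 0.732270)/(1 + 0.276×0.732270) = 1.00827/1.20211 = 0.8388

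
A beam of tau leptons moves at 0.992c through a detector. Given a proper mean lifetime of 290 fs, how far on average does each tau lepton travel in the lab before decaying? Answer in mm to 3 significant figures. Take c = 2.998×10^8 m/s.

γ = 1/√(1 − 0.992²) = 7.9216
Dilated lifetime: Δt = γτ₀ = 7.9216 × 290 fs = 2297.3 fs
d = vΔt = 0.992c × 2297.3 fs = 2.9740×10^8 m/s × 2.2973×10^-12 s = 0.683 mm

d ≈ 0.683 mm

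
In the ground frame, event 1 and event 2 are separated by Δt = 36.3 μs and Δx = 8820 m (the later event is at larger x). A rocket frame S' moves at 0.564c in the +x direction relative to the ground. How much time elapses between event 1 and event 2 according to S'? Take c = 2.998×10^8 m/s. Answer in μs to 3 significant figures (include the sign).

Δt' ≈ 23.9 μs

γ = 1/√(1 − 0.564²) = 1.2110
Δt' = γ(Δt − vΔx/c²) = 1.2110 × (36.3 μs − 0.564×8820 m / (2.998×10^8 m/s))
= 1.2110 × (19.707 μs) = 23.9 μs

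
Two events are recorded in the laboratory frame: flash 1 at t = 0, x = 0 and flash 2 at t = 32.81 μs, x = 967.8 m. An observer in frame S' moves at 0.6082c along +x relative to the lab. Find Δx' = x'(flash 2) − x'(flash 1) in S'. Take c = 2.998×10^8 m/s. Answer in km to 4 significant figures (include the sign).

γ = 1/√(1 − 0.6082²) = 1.25979
Δx' = γ(Δx − vΔt) = 1.25979 × (967.8 m − 0.6082×(2.998×10^8 m/s)×32.81×10^-6 s)
= 1.25979 × (-5014.72 m) = -6.317 km

Δx' ≈ -6.317 km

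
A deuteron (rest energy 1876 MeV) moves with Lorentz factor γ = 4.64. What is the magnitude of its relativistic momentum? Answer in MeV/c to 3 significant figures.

β = √(1 − 1/γ²) = √(1 − 1/4.64²) = 0.97650
p = γβm₀c = 4.64 × 0.97650 × 1876 MeV/c = 8500 MeV/c

p ≈ 8500 MeV/c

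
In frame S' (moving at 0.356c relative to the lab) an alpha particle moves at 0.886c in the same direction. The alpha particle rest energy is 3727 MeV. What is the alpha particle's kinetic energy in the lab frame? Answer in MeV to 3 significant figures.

u_lab = (0.886 + 0.356)/(1 + 0.886×0.356) = 0.944188
γ = 1/√(1 − 0.944188²) = 3.0358
K = (γ − 1)m₀c² = (3.0358 − 1) × 3727 = 2.0358 × 3727 = 7590 MeV

K ≈ 7590 MeV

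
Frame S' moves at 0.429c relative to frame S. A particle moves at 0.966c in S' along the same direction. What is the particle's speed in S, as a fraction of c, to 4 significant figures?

u ≈ 0.9863c

Relativistic velocity addition: u = (u' + v)/(1 + u'v/c²)
= (0.966 + 0.429)/(1 + 0.966×0.429) = 1.395/1.41441 = 0.9863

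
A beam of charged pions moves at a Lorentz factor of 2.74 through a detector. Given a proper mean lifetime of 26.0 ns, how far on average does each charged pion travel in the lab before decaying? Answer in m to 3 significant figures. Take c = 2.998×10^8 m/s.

d ≈ 19.9 m

β = √(1 − 1/γ²) = √(1 − 1/2.74²) = 0.93102
Dilated lifetime: Δt = γτ₀ = 2.74 × 26.0 ns = 71.240 ns
d = vΔt = 0.93102c × 71.240 ns = 2.7912×10^8 m/s × 7.1240×10^-8 s = 19.9 m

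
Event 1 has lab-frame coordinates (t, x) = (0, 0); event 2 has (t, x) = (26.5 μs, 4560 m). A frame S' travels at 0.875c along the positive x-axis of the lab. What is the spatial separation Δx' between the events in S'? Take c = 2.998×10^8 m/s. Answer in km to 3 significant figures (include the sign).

Δx' ≈ -4.94 km

γ = 1/√(1 − 0.875²) = 2.0656
Δx' = γ(Δx − vΔt) = 2.0656 × (4560 m − 0.875×(2.998×10^8 m/s)×26.5×10^-6 s)
= 2.0656 × (-2391.6 m) = -4.94 km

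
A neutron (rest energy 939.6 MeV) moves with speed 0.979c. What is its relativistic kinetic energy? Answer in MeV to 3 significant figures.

γ = 1/√(1 − 0.979²) = 4.9053
K = (γ − 1)m₀c² = (4.9053 − 1) × 939.6 MeV = 3.9053 × 939.6 MeV = 3670 MeV

K ≈ 3670 MeV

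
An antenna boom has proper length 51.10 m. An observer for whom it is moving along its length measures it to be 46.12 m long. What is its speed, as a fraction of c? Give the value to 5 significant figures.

γ = L₀/L = 51.10/46.12 = 1.107979
β = √(1 − 1/γ²) = 0.43060

β ≈ 0.43060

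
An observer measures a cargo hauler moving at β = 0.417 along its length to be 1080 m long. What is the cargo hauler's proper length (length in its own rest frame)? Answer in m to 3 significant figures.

γ = 1/√(1 − 0.417²) = 1.1002
L₀ = γL = 1.1002 × 1080 = 1190 m

L₀ ≈ 1190 m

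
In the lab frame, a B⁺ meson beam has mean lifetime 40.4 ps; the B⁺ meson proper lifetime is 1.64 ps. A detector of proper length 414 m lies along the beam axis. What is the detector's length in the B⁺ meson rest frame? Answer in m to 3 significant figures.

Time dilation ⇒ γ = Δt/τ₀ = 40.4/1.64 = 24.634
Length contraction: L = L₀/γ = 414/24.634 = 16.8 m

L ≈ 16.8 m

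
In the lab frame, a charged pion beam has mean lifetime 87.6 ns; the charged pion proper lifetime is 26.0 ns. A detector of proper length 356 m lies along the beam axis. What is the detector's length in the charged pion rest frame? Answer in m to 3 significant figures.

Time dilation ⇒ γ = Δt/τ₀ = 87.6/26.0 = 3.3692
Length contraction: L = L₀/γ = 356/3.3692 = 106 m

L ≈ 106 m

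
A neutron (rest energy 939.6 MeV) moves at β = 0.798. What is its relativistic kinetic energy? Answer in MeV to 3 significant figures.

γ = 1/√(1 − 0.798²) = 1.6593
K = (γ − 1)m₀c² = (1.6593 − 1) × 939.6 MeV = 0.65932 × 939.6 MeV = 619 MeV

K ≈ 619 MeV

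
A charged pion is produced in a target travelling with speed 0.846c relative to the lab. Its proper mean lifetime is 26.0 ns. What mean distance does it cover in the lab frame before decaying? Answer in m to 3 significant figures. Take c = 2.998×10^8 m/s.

γ = 1/√(1 − 0.846²) = 1.8755
Dilated lifetime: Δt = γτ₀ = 1.8755 × 26.0 ns = 48.764 ns
d = vΔt = 0.846c × 48.764 ns = 2.5363×10^8 m/s × 4.8764×10^-8 s = 12.4 m

d ≈ 12.4 m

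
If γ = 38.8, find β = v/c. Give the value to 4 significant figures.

β ≈ 0.9997

β = √(1 − 1/γ²) = √(1 − 1/38.8²) = √(0.999336) = 0.9997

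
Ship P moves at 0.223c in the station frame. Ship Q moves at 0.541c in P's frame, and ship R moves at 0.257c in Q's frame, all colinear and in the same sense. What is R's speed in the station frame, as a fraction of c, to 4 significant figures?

u ≈ 0.7988c

Compose boost 2: (0.541 + 0.223)/(1 + 0.541×0.223) = 0.7640/1.12064 = 0.681751
Compose boost 3: (0.257 + 0.681751)/(1 + 0.257×0.681751) = 0.938751/1.17521 = 0.7988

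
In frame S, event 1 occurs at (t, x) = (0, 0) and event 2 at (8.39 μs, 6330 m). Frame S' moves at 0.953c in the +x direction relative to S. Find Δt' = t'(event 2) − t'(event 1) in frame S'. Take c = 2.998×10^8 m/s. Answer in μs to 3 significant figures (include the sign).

Δt' ≈ -38.7 μs

γ = 1/√(1 − 0.953²) = 3.3007
Δt' = γ(Δt − vΔx/c²) = 3.3007 × (8.39 μs − 0.953×6330 m / (2.998×10^8 m/s))
= 3.3007 × (-11.732 μs) = -38.7 μs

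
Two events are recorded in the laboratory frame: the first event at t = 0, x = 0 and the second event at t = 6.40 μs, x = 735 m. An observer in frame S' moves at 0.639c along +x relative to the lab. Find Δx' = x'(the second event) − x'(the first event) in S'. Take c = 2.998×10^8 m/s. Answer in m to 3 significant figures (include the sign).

γ = 1/√(1 − 0.639²) = 1.3000
Δx' = γ(Δx − vΔt) = 1.3000 × (735 m − 0.639×(2.998×10^8 m/s)×6.40×10^-6 s)
= 1.3000 × (-491.06 m) = -638 m

Δx' ≈ -638 m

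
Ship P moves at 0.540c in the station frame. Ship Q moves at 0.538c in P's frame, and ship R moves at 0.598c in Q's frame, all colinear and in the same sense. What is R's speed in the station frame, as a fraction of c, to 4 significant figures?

u ≈ 0.9559c

Compose boost 2: (0.538 + 0.540)/(1 + 0.538×0.540) = 1.078/1.29052 = 0.835322
Compose boost 3: (0.598 + 0.835322)/(1 + 0.598×0.835322) = 1.43332/1.49952 = 0.9559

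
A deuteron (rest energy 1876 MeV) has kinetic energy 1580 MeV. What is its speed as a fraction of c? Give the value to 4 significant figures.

β ≈ 0.8398

γ = 1 + K/(m₀c²) = 1 + 1580/1876 = 1.84222
β = √(1 − 1/γ²) = 0.8398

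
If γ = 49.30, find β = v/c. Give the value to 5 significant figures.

β ≈ 0.99979

β = √(1 − 1/γ²) = √(1 − 1/49.30²) = √(0.9995886) = 0.99979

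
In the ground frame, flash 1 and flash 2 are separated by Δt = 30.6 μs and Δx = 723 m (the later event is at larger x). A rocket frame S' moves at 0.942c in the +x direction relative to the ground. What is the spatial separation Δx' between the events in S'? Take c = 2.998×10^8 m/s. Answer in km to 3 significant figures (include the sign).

γ = 1/√(1 − 0.942²) = 2.9796
Δx' = γ(Δx − vΔt) = 2.9796 × (723 m − 0.942×(2.998×10^8 m/s)×30.6×10^-6 s)
= 2.9796 × (-7918.8 m) = -23.6 km

Δx' ≈ -23.6 km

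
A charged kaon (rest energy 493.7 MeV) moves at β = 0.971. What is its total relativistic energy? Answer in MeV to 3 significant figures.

E ≈ 2070 MeV

γ = 1/√(1 − 0.971²) = 4.1827
E = γm₀c² = 4.1827 × 493.7 MeV = 2070 MeV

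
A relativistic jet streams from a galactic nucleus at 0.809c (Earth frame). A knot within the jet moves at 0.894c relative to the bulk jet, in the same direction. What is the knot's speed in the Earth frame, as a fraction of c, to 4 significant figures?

u ≈ 0.9883c

Relativistic velocity addition: u = (u' + v)/(1 + u'v/c²)
= (0.894 + 0.809)/(1 + 0.894×0.809) = 1.703/1.72325 = 0.9883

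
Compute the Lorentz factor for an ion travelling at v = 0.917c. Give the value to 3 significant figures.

γ ≈ 2.51

γ = 1/√(1 − β²) = 1/√(1 − 0.917²) = 1/√(0.15911) = 2.51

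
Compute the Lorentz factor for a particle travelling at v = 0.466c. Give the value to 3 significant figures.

γ = 1/√(1 − β²) = 1/√(1 − 0.466²) = 1/√(0.78284) = 1.13

γ ≈ 1.13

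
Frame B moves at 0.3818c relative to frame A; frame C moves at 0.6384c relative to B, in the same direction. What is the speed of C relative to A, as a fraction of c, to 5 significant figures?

u ≈ 0.82027c

Compose boost 2: (0.6384 + 0.3818)/(1 + 0.6384×0.3818) = 1.0202/1.243741 = 0.82027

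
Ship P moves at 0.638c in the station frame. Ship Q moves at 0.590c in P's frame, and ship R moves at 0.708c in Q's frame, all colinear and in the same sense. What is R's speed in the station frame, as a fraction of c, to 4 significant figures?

u ≈ 0.9807c

Compose boost 2: (0.590 + 0.638)/(1 + 0.590×0.638) = 1.228/1.37642 = 0.892170
Compose boost 3: (0.708 + 0.892170)/(1 + 0.708×0.892170) = 1.60017/1.63166 = 0.9807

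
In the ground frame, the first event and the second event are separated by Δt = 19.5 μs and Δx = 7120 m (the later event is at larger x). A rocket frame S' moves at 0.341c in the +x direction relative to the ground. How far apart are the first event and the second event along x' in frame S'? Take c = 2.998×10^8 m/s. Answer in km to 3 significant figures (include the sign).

Δx' ≈ 5.45 km

γ = 1/√(1 − 0.341²) = 1.0638
Δx' = γ(Δx − vΔt) = 1.0638 × (7120 m − 0.341×(2.998×10^8 m/s)×19.5×10^-6 s)
= 1.0638 × (5126.5 m) = 5.45 km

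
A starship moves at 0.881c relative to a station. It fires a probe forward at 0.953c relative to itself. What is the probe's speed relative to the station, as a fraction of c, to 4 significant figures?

u ≈ 0.9970c

Relativistic velocity addition: u = (u' + v)/(1 + u'v/c²)
= (0.953 + 0.881)/(1 + 0.953×0.881) = 1.834/1.83959 = 0.9970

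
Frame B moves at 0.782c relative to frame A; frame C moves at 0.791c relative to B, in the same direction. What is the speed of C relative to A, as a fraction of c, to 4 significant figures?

Compose boost 2: (0.791 + 0.782)/(1 + 0.791×0.782) = 1.573/1.61856 = 0.9719

u ≈ 0.9719c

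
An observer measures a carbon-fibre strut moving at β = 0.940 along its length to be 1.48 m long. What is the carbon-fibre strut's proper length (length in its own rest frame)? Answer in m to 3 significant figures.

L₀ ≈ 4.34 m

γ = 1/√(1 − 0.940²) = 2.9311
L₀ = γL = 2.9311 × 1.48 = 4.34 m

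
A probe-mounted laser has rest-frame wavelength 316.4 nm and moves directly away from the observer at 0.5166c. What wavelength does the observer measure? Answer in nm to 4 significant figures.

λ_obs ≈ 560.4 nm

Relativistic Doppler: λ_obs = λ_src √((1+β)/(1−β))
= 316.4 × √(1.51660/0.483400) = 316.4 × 1.77126 = 560.4 nm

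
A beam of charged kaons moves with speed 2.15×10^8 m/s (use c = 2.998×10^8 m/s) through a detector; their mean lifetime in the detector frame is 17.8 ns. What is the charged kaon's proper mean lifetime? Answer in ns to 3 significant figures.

τ₀ ≈ 12.4 ns

β = v/c = 2.15×10^8 / 2.998×10^8 = 0.71714
γ = 1/√(1 − 0.71714²) = 1.4349
Proper time: τ₀ = Δt/γ = 17.8/1.4349 = 12.4 ns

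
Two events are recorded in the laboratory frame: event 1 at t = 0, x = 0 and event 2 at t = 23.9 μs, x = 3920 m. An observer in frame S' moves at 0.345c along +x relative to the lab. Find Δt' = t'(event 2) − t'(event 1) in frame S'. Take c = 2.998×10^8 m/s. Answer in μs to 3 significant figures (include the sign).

Δt' ≈ 20.7 μs

γ = 1/√(1 − 0.345²) = 1.0654
Δt' = γ(Δt − vΔx/c²) = 1.0654 × (23.9 μs − 0.345×3920 m / (2.998×10^8 m/s))
= 1.0654 × (19.389 μs) = 20.7 μs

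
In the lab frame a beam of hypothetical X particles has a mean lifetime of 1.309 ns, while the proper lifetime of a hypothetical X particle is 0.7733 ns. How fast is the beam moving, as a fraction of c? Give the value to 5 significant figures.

γ = Δt/τ₀ = 1.309/0.7733 = 1.692745
β = √(1 − 1/γ²) = √(1 − 1/1.692745²) = 0.80685

β ≈ 0.80685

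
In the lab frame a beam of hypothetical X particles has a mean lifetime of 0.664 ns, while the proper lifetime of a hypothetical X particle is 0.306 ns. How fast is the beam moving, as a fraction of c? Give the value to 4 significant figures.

β ≈ 0.8875

γ = Δt/τ₀ = 0.664/0.306 = 2.16993
β = √(1 − 1/γ²) = √(1 − 1/2.16993²) = 0.8875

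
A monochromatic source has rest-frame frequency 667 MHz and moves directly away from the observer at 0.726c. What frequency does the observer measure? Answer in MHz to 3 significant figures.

Relativistic Doppler: f_obs = f_src √((1−β)/(1+β))
= 667 × √(0.27400/1.7260) = 667 × 0.39843 = 266 MHz

f_obs ≈ 266 MHz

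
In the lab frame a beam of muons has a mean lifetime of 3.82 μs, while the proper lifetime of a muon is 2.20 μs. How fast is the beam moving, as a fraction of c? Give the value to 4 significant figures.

γ = Δt/τ₀ = 3.82/2.20 = 1.73636
β = √(1 − 1/γ²) = √(1 − 1/1.73636²) = 0.8175

β ≈ 0.8175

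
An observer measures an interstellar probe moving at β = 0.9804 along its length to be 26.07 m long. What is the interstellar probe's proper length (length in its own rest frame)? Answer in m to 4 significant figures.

γ = 1/√(1 − 0.9804²) = 5.07569
L₀ = γL = 5.07569 × 26.07 = 132.3 m

L₀ ≈ 132.3 m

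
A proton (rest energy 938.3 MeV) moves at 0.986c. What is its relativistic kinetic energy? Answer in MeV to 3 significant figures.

K ≈ 4690 MeV

γ = 1/√(1 − 0.986²) = 5.9972
K = (γ − 1)m₀c² = (5.9972 − 1) × 938.3 MeV = 4.9972 × 938.3 MeV = 4690 MeV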